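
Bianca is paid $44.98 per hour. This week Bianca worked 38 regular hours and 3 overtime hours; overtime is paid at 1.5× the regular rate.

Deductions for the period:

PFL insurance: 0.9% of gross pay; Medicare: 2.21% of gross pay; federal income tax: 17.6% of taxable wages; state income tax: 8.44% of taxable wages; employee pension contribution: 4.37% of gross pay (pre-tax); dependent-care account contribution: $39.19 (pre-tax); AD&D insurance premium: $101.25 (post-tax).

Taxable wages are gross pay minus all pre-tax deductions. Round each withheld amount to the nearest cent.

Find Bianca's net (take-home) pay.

Regular pay: 38 × $44.98 = $1,709.24
Overtime pay: 3 × $44.98 × 1.5 = $202.41
Gross pay = $1,709.24 + $202.41 = $1,911.65
Dependent-care account contribution: $39.19
Employee pension contribution: $1,911.65 × 0.0437 = $83.54
Pre-tax total = $39.19 + $83.54 = $122.73
Taxable wages = $1,911.65 − $122.73 = $1,788.92
Federal income tax: $1,788.92 × 0.176 = $314.85
State income tax: $1,788.92 × 0.0844 = $150.98
PFL insurance: $1,911.65 × 0.009 = $17.20
Medicare: $1,911.65 × 0.0221 = $42.25
AD&D insurance premium: $101.25
Total deductions = $39.19 + $83.54 + $314.85 + $150.98 + $17.20 + $42.25 + $101.25 = $749.26
Net pay = $1,911.65 − $749.26 = $1,162.39

$1,162.39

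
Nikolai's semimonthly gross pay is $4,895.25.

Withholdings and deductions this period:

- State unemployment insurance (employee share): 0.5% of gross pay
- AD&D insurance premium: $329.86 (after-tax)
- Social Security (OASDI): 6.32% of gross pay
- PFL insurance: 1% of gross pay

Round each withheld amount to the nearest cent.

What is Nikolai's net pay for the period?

State unemployment insurance (employee share): $4,895.25 × 0.005 = $24.48
Social Security (OASDI): $4,895.25 × 0.0632 = $309.38
PFL insurance: $4,895.25 × 0.01 = $48.95
AD&D insurance premium: $329.86
Total deductions = $24.48 + $309.38 + $48.95 + $329.86 = $712.67
Net pay = $4,895.25 − $712.67 = $4,182.58

$4,182.58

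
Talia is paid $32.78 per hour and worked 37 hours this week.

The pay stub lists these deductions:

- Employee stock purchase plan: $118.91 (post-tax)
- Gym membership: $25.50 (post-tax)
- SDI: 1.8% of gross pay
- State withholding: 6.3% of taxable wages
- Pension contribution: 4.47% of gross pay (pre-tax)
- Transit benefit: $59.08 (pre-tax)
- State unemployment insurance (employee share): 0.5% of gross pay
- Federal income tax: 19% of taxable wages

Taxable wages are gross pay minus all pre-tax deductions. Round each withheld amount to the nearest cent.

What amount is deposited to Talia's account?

$649.08

Gross pay: 37 × $32.78 = $1,212.86
Transit benefit: $59.08
Pension contribution: $1,212.86 × 0.0447 = $54.21
Pre-tax total = $59.08 + $54.21 = $113.29
Taxable wages = $1,212.86 − $113.29 = $1,099.57
Federal income tax: $1,099.57 × 0.19 = $208.92
State withholding: $1,099.57 × 0.063 = $69.27
SDI: $1,212.86 × 0.018 = $21.83
State unemployment insurance (employee share): $1,212.86 × 0.005 = $6.06
Employee stock purchase plan: $118.91
Gym membership: $25.50
Total deductions = $59.08 + $54.21 + $208.92 + $69.27 + $21.83 + $6.06 + $118.91 + $25.50 = $563.78
Net pay = $1,212.86 − $563.78 = $649.08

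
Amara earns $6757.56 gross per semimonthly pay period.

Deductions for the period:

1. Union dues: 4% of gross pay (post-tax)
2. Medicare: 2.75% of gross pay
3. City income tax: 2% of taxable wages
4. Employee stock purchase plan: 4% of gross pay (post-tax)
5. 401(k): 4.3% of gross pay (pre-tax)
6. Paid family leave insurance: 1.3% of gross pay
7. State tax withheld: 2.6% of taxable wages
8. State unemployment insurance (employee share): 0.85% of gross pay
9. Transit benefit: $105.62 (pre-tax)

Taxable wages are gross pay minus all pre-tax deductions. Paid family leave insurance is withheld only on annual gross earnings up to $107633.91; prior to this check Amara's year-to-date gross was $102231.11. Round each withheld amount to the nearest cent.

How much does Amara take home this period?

$5214.62

401(k): $6757.56 × 0.043 = $290.58
Transit benefit: $105.62
Pre-tax total = $290.58 + $105.62 = $396.20
Taxable wages = $6757.56 − $396.20 = $6361.36
State tax withheld: $6361.36 × 0.026 = $165.40
City income tax: $6361.36 × 0.02 = $127.23
Paid family leave insurance: only $107633.91 − $102231.11 = $5402.80 of this check is subject → $5402.80 × 0.013 = $70.24
Medicare: $6757.56 × 0.0275 = $185.83
State unemployment insurance (employee share): $6757.56 × 0.0085 = $57.44
Union dues: $6757.56 × 0.04 = $270.30
Employee stock purchase plan: $6757.56 × 0.04 = $270.30
Total deductions = $290.58 + $105.62 + $165.40 + $127.23 + $70.24 + $185.83 + $57.44 + $270.30 + $270.30 = $1542.94
Net pay = $6757.56 − $1542.94 = $5214.62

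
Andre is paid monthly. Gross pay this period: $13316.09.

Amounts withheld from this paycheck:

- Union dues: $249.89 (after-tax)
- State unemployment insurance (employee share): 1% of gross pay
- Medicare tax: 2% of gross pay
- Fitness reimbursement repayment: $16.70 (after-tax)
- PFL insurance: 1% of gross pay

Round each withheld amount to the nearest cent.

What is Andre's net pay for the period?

$12516.86

PFL insurance: $13316.09 × 0.01 = $133.16
State unemployment insurance (employee share): $13316.09 × 0.01 = $133.16
Medicare tax: $13316.09 × 0.02 = $266.32
Union dues: $249.89
Fitness reimbursement repayment: $16.70
Total deductions = $133.16 + $133.16 + $266.32 + $249.89 + $16.70 = $799.23
Net pay = $13316.09 − $799.23 = $12516.86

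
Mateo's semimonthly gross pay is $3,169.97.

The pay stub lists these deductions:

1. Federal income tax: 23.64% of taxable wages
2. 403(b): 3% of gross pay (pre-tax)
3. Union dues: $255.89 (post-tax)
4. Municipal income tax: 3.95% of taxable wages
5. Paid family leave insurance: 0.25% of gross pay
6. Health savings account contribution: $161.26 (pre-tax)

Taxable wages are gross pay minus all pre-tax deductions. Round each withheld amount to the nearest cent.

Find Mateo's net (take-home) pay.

$1,845.93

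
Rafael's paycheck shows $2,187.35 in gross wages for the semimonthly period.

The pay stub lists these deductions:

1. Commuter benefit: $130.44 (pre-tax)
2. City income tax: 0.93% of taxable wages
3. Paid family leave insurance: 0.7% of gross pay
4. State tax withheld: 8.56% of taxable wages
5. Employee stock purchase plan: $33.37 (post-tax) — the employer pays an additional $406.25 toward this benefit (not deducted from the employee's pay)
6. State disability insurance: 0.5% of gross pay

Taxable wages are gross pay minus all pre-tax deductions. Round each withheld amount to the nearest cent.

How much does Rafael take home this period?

Commuter benefit: $130.44
Taxable wages = $2,187.35 − $130.44 = $2,056.91
City income tax: $2,056.91 × 0.0093 = $19.13
State tax withheld: $2,056.91 × 0.0856 = $176.07
State disability insurance: $2,187.35 × 0.005 = $10.94
Paid family leave insurance: $2,187.35 × 0.007 = $15.31
Employee stock purchase plan: $33.37
(Employer's $406.25 toward employee stock purchase plan is not withheld from the employee.)
Total deductions = $130.44 + $19.13 + $176.07 + $10.94 + $15.31 + $33.37 = $385.26
Net pay = $2,187.35 − $385.26 = $1,802.09

$1,802.09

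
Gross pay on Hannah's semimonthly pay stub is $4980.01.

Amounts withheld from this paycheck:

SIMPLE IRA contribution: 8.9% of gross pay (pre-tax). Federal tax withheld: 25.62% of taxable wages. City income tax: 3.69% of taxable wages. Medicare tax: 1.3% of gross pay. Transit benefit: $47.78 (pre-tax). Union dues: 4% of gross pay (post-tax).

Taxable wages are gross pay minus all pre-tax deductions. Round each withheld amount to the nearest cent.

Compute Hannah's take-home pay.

Transit benefit: $47.78
SIMPLE IRA contribution: $4980.01 × 0.089 = $443.22
Pre-tax total = $47.78 + $443.22 = $491.00
Taxable wages = $4980.01 − $491.00 = $4489.01
City income tax: $4489.01 × 0.0369 = $165.64
Federal tax withheld: $4489.01 × 0.2562 = $1150.08
Medicare tax: $4980.01 × 0.013 = $64.74
Union dues: $4980.01 × 0.04 = $199.20
Total deductions = $47.78 + $443.22 + $165.64 + $1150.08 + $64.74 + $199.20 = $2070.66
Net pay = $4980.01 − $2070.66 = $2909.35

$2909.35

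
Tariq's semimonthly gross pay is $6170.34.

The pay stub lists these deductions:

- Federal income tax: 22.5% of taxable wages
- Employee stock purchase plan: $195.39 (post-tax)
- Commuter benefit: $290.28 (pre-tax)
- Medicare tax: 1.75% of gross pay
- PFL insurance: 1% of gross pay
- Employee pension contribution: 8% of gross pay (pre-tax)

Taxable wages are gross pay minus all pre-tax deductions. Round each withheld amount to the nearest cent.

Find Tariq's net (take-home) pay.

Commuter benefit: $290.28
Employee pension contribution: $6170.34 × 0.08 = $493.63
Pre-tax total = $290.28 + $493.63 = $783.91
Taxable wages = $6170.34 − $783.91 = $5386.43
Federal income tax: $5386.43 × 0.225 = $1211.95
Medicare tax: $6170.34 × 0.0175 = $107.98
PFL insurance: $6170.34 × 0.01 = $61.70
Employee stock purchase plan: $195.39
Total deductions = $290.28 + $493.63 + $1211.95 + $107.98 + $61.70 + $195.39 = $2360.93
Net pay = $6170.34 − $2360.93 = $3809.41

$3809.41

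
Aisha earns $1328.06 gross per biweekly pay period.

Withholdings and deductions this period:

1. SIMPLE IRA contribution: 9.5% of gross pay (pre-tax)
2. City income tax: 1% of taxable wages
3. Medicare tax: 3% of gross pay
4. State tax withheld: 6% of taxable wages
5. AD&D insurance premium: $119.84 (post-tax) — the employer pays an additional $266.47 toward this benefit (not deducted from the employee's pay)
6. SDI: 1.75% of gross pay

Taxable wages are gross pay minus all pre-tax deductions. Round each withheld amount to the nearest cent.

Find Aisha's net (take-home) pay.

$934.84

SIMPLE IRA contribution: $1328.06 × 0.095 = $126.17
Taxable wages = $1328.06 − $126.17 = $1201.89
City income tax: $1201.89 × 0.01 = $12.02
State tax withheld: $1201.89 × 0.06 = $72.11
SDI: $1328.06 × 0.0175 = $23.24
Medicare tax: $1328.06 × 0.03 = $39.84
AD&D insurance premium: $119.84
(Employer's $266.47 toward AD&D insurance premium is not withheld from the employee.)
Total deductions = $126.17 + $12.02 + $72.11 + $23.24 + $39.84 + $119.84 = $393.22
Net pay = $1328.06 − $393.22 = $934.84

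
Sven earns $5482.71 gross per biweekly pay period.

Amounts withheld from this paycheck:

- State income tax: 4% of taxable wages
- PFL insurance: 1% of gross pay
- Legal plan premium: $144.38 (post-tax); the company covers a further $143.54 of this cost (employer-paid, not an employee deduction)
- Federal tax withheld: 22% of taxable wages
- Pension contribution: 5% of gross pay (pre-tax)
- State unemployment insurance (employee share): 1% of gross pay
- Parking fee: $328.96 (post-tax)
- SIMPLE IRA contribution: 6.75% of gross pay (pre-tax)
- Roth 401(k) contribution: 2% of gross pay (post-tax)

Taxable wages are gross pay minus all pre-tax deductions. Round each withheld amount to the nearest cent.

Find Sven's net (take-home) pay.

$2887.83

Pension contribution: $5482.71 × 0.05 = $274.14
SIMPLE IRA contribution: $5482.71 × 0.0675 = $370.08
Pre-tax total = $274.14 + $370.08 = $644.22
Taxable wages = $5482.71 − $644.22 = $4838.49
Federal tax withheld: $4838.49 × 0.22 = $1064.47
State income tax: $4838.49 × 0.04 = $193.54
State unemployment insurance (employee share): $5482.71 × 0.01 = $54.83
PFL insurance: $5482.71 × 0.01 = $54.83
Roth 401(k) contribution: $5482.71 × 0.02 = $109.65
Parking fee: $328.96
Legal plan premium: $144.38
(Employer's $143.54 toward legal plan premium is not withheld from the employee.)
Total deductions = $274.14 + $370.08 + $1064.47 + $193.54 + $54.83 + $54.83 + $109.65 + $328.96 + $144.38 = $2594.88
Net pay = $5482.71 − $2594.88 = $2887.83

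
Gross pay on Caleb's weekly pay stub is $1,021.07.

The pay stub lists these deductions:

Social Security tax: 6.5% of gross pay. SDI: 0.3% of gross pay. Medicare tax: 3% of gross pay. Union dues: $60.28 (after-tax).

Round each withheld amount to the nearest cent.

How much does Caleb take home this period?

Social Security tax: $1,021.07 × 0.065 = $66.37
Medicare tax: $1,021.07 × 0.03 = $30.63
SDI: $1,021.07 × 0.003 = $3.06
Union dues: $60.28
Total deductions = $66.37 + $30.63 + $3.06 + $60.28 = $160.34
Net pay = $1,021.07 − $160.34 = $860.73

$860.73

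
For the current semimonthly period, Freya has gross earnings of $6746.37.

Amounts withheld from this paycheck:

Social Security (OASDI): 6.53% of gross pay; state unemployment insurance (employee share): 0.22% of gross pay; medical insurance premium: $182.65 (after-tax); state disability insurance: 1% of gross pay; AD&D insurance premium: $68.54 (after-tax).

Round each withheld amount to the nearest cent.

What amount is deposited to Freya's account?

$5972.34

State disability insurance: $6746.37 × 0.01 = $67.46
Social Security (OASDI): $6746.37 × 0.0653 = $440.54
State unemployment insurance (employee share): $6746.37 × 0.0022 = $14.84
Medical insurance premium: $182.65
AD&D insurance premium: $68.54
Total deductions = $67.46 + $440.54 + $14.84 + $182.65 + $68.54 = $774.03
Net pay = $6746.37 − $774.03 = $5972.34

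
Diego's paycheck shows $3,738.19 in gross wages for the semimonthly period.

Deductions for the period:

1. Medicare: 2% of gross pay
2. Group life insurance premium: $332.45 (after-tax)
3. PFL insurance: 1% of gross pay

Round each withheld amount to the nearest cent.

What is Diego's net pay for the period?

$3,293.60

PFL insurance: $3,738.19 × 0.01 = $37.38
Medicare: $3,738.19 × 0.02 = $74.76
Group life insurance premium: $332.45
Total deductions = $37.38 + $74.76 + $332.45 = $444.59
Net pay = $3,738.19 − $444.59 = $3,293.60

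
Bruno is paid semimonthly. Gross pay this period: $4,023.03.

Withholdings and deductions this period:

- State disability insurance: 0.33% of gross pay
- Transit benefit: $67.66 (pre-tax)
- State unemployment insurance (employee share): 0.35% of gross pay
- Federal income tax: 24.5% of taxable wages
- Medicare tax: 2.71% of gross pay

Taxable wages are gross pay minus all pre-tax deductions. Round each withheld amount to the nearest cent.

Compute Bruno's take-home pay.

$2,849.92

Transit benefit: $67.66
Taxable wages = $4,023.03 − $67.66 = $3,955.37
Federal income tax: $3,955.37 × 0.245 = $969.07
State disability insurance: $4,023.03 × 0.0033 = $13.28
Medicare tax: $4,023.03 × 0.0271 = $109.02
State unemployment insurance (employee share): $4,023.03 × 0.0035 = $14.08
Total deductions = $67.66 + $969.07 + $13.28 + $109.02 + $14.08 = $1,173.11
Net pay = $4,023.03 − $1,173.11 = $2,849.92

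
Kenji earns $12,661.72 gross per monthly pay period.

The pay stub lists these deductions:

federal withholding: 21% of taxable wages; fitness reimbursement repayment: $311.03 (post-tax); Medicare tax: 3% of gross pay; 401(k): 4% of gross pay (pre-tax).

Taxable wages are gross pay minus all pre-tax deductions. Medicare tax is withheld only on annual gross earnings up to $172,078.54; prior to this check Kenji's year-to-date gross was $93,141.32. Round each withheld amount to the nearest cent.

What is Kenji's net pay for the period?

401(k): $12,661.72 × 0.04 = $506.47
Taxable wages = $12,661.72 − $506.47 = $12,155.25
Federal withholding: $12,155.25 × 0.21 = $2,552.60
Medicare tax: cap not yet reached, full $12,661.72 is subject → $12,661.72 × 0.03 = $379.85
Fitness reimbursement repayment: $311.03
Total deductions = $506.47 + $2,552.60 + $379.85 + $311.03 = $3,749.95
Net pay = $12,661.72 − $3,749.95 = $8,911.77

$8,911.77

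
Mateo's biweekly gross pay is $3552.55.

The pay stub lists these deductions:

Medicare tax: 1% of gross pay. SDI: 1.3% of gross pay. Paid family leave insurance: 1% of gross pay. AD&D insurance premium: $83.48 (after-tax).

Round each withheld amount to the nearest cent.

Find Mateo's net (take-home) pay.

Paid family leave insurance: $3552.55 × 0.01 = $35.53
Medicare tax: $3552.55 × 0.01 = $35.53
SDI: $3552.55 × 0.013 = $46.18
AD&D insurance premium: $83.48
Total deductions = $35.53 + $35.53 + $46.18 + $83.48 = $200.72
Net pay = $3552.55 − $200.72 = $3351.83

$3351.83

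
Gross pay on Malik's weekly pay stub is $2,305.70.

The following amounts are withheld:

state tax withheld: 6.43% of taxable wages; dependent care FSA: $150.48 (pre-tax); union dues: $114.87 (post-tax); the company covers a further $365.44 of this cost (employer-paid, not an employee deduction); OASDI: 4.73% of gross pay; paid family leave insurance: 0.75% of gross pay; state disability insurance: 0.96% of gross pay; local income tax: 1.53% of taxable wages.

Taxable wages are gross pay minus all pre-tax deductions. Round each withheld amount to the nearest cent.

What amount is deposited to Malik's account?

$1,720.32

Dependent care FSA: $150.48
Taxable wages = $2,305.70 − $150.48 = $2,155.22
Local income tax: $2,155.22 × 0.0153 = $32.97
State tax withheld: $2,155.22 × 0.0643 = $138.58
State disability insurance: $2,305.70 × 0.0096 = $22.13
Paid family leave insurance: $2,305.70 × 0.0075 = $17.29
OASDI: $2,305.70 × 0.0473 = $109.06
Union dues: $114.87
(Employer's $365.44 toward union dues is not withheld from the employee.)
Total deductions = $150.48 + $32.97 + $138.58 + $22.13 + $17.29 + $109.06 + $114.87 = $585.38
Net pay = $2,305.70 − $585.38 = $1,720.32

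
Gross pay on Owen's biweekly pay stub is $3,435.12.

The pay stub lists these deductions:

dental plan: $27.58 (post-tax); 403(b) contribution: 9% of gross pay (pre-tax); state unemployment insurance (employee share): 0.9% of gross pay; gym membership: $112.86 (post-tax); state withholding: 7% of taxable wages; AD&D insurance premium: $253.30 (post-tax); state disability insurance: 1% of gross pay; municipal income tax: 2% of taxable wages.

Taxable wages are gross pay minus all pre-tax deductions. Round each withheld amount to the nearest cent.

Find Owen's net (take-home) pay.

$2,385.61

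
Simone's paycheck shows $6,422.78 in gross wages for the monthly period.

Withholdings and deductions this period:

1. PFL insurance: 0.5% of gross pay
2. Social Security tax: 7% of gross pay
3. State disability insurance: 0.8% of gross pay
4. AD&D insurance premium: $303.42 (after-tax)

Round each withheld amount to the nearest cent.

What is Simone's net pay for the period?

$5,586.28

State disability insurance: $6,422.78 × 0.008 = $51.38
Social Security tax: $6,422.78 × 0.07 = $449.59
PFL insurance: $6,422.78 × 0.005 = $32.11
AD&D insurance premium: $303.42
Total deductions = $51.38 + $449.59 + $32.11 + $303.42 = $836.50
Net pay = $6,422.78 − $836.50 = $5,586.28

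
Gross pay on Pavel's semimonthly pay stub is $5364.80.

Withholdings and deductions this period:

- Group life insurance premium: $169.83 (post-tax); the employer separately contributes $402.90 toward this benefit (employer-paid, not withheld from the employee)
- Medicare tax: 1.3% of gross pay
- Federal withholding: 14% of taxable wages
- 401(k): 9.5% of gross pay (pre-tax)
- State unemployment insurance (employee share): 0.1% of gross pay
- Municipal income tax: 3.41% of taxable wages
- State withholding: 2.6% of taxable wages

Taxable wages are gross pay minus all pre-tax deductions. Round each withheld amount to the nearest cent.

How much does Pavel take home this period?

$3638.70

401(k): $5364.80 × 0.095 = $509.66
Taxable wages = $5364.80 − $509.66 = $4855.14
State withholding: $4855.14 × 0.026 = $126.23
Federal withholding: $4855.14 × 0.14 = $679.72
Municipal income tax: $4855.14 × 0.0341 = $165.56
Medicare tax: $5364.80 × 0.013 = $69.74
State unemployment insurance (employee share): $5364.80 × 0.001 = $5.36
Group life insurance premium: $169.83
(Employer's $402.90 toward group life insurance premium is not withheld from the employee.)
Total deductions = $509.66 + $126.23 + $679.72 + $165.56 + $69.74 + $5.36 + $169.83 = $1726.10
Net pay = $5364.80 − $1726.10 = $3638.70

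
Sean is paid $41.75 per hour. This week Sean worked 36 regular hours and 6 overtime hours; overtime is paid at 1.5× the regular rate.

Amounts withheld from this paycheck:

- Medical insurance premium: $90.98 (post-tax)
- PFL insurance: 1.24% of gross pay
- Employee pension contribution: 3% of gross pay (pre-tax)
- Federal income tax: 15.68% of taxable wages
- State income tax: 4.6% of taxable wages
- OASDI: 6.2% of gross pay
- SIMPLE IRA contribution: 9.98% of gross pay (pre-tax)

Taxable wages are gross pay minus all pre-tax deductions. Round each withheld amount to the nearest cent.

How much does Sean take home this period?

Regular pay: 36 × $41.75 = $1503.00
Overtime pay: 6 × $41.75 × 1.5 = $375.75
Gross pay = $1503.00 + $375.75 = $1878.75
Employee pension contribution: $1878.75 × 0.03 = $56.36
SIMPLE IRA contribution: $1878.75 × 0.0998 = $187.50
Pre-tax total = $56.36 + $187.50 = $243.86
Taxable wages = $1878.75 − $243.86 = $1634.89
State income tax: $1634.89 × 0.046 = $75.20
Federal income tax: $1634.89 × 0.1568 = $256.35
OASDI: $1878.75 × 0.062 = $116.48
PFL insurance: $1878.75 × 0.0124 = $23.30
Medical insurance premium: $90.98
Total deductions = $56.36 + $187.50 + $75.20 + $256.35 + $116.48 + $23.30 + $90.98 = $806.17
Net pay = $1878.75 − $806.17 = $1072.58

$1072.58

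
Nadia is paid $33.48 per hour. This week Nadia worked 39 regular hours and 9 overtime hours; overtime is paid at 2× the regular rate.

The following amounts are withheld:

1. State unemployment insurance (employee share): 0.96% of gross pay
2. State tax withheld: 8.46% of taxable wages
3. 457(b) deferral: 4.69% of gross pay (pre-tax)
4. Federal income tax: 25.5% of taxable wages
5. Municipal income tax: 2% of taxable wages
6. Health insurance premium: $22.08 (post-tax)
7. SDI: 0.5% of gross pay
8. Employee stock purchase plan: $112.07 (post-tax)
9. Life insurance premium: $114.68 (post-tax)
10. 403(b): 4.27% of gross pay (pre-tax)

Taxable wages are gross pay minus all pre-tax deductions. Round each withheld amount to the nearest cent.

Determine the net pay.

Regular pay: 39 × $33.48 = $1,305.72
Overtime pay: 9 × $33.48 × 2 = $602.64
Gross pay = $1,305.72 + $602.64 = $1,908.36
403(b): $1,908.36 × 0.0427 = $81.49
457(b) deferral: $1,908.36 × 0.0469 = $89.50
Pre-tax total = $81.49 + $89.50 = $170.99
Taxable wages = $1,908.36 − $170.99 = $1,737.37
Municipal income tax: $1,737.37 × 0.02 = $34.75
Federal income tax: $1,737.37 × 0.255 = $443.03
State tax withheld: $1,737.37 × 0.0846 = $146.98
SDI: $1,908.36 × 0.005 = $9.54
State unemployment insurance (employee share): $1,908.36 × 0.0096 = $18.32
Life insurance premium: $114.68
Employee stock purchase plan: $112.07
Health insurance premium: $22.08
Total deductions = $81.49 + $89.50 + $34.75 + $443.03 + $146.98 + $9.54 + $18.32 + $114.68 + $112.07 + $22.08 = $1,072.44
Net pay = $1,908.36 − $1,072.44 = $835.92

$835.92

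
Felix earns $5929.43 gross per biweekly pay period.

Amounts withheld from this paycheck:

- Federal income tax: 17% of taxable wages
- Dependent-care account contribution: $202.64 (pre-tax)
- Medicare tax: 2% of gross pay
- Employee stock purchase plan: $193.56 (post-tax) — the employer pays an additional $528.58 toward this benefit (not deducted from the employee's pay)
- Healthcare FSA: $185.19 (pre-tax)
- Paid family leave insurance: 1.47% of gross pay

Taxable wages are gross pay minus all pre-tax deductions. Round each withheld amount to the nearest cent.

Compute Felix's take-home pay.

$4200.22

Healthcare FSA: $185.19
Dependent-care account contribution: $202.64
Pre-tax total = $185.19 + $202.64 = $387.83
Taxable wages = $5929.43 − $387.83 = $5541.60
Federal income tax: $5541.60 × 0.17 = $942.07
Paid family leave insurance: $5929.43 × 0.0147 = $87.16
Medicare tax: $5929.43 × 0.02 = $118.59
Employee stock purchase plan: $193.56
(Employer's $528.58 toward employee stock purchase plan is not withheld from the employee.)
Total deductions = $185.19 + $202.64 + $942.07 + $87.16 + $118.59 + $193.56 = $1729.21
Net pay = $5929.43 − $1729.21 = $4200.22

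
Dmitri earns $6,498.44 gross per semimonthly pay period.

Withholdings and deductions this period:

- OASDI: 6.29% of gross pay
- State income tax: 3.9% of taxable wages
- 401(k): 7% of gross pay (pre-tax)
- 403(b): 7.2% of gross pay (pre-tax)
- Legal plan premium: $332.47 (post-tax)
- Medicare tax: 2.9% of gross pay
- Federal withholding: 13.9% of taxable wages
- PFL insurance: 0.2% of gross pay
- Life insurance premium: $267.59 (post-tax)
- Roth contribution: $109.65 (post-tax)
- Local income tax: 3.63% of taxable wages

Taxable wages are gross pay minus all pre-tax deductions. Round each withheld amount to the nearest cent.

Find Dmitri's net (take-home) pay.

$3,060.88

403(b): $6,498.44 × 0.072 = $467.89
401(k): $6,498.44 × 0.07 = $454.89
Pre-tax total = $467.89 + $454.89 = $922.78
Taxable wages = $6,498.44 − $922.78 = $5,575.66
Local income tax: $5,575.66 × 0.0363 = $202.40
State income tax: $5,575.66 × 0.039 = $217.45
Federal withholding: $5,575.66 × 0.139 = $775.02
OASDI: $6,498.44 × 0.0629 = $408.75
Medicare tax: $6,498.44 × 0.029 = $188.45
PFL insurance: $6,498.44 × 0.002 = $13.00
Roth contribution: $109.65
Legal plan premium: $332.47
Life insurance premium: $267.59
Total deductions = $467.89 + $454.89 + $202.40 + $217.45 + $775.02 + $408.75 + $188.45 + $13.00 + $109.65 + $332.47 + $267.59 = $3,437.56
Net pay = $6,498.44 − $3,437.56 = $3,060.88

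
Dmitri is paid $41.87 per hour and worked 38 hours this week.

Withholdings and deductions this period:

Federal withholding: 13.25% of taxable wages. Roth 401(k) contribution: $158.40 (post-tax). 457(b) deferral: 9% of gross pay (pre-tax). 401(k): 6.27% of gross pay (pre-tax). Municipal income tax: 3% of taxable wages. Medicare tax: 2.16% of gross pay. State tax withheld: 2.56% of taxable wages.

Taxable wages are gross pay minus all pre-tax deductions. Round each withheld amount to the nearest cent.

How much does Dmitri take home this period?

$901.76

Gross pay: 38 × $41.87 = $1591.06
457(b) deferral: $1591.06 × 0.09 = $143.20
401(k): $1591.06 × 0.0627 = $99.76
Pre-tax total = $143.20 + $99.76 = $242.96
Taxable wages = $1591.06 − $242.96 = $1348.10
State tax withheld: $1348.10 × 0.0256 = $34.51
Federal withholding: $1348.10 × 0.1325 = $178.62
Municipal income tax: $1348.10 × 0.03 = $40.44
Medicare tax: $1591.06 × 0.0216 = $34.37
Roth 401(k) contribution: $158.40
Total deductions = $143.20 + $99.76 + $34.51 + $178.62 + $40.44 + $34.37 + $158.40 = $689.30
Net pay = $1591.06 − $689.30 = $901.76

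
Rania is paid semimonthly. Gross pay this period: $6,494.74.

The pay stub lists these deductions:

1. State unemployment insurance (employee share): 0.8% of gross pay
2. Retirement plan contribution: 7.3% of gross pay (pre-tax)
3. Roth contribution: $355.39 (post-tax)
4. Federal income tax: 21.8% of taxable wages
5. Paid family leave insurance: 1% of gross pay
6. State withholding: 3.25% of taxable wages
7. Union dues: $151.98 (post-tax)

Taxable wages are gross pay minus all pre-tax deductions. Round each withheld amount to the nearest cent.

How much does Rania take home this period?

Retirement plan contribution: $6,494.74 × 0.073 = $474.12
Taxable wages = $6,494.74 − $474.12 = $6,020.62
State withholding: $6,020.62 × 0.0325 = $195.67
Federal income tax: $6,020.62 × 0.218 = $1,312.50
State unemployment insurance (employee share): $6,494.74 × 0.008 = $51.96
Paid family leave insurance: $6,494.74 × 0.01 = $64.95
Union dues: $151.98
Roth contribution: $355.39
Total deductions = $474.12 + $195.67 + $1,312.50 + $51.96 + $64.95 + $151.98 + $355.39 = $2,606.57
Net pay = $6,494.74 − $2,606.57 = $3,888.17

$3,888.17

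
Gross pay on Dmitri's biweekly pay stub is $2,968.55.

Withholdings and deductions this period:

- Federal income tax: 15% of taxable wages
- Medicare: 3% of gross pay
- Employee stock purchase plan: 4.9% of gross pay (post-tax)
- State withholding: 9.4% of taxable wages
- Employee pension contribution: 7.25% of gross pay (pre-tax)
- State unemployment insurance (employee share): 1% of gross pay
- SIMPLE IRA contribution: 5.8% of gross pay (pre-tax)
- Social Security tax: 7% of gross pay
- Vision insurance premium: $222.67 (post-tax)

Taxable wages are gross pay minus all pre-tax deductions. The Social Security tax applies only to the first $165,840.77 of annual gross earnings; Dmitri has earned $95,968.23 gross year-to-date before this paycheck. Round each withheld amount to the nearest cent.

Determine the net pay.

$1,256.67

Employee pension contribution: $2,968.55 × 0.0725 = $215.22
SIMPLE IRA contribution: $2,968.55 × 0.058 = $172.18
Pre-tax total = $215.22 + $172.18 = $387.40
Taxable wages = $2,968.55 − $387.40 = $2,581.15
State withholding: $2,581.15 × 0.094 = $242.63
Federal income tax: $2,581.15 × 0.15 = $387.17
State unemployment insurance (employee share): $2,968.55 × 0.01 = $29.69
Medicare: $2,968.55 × 0.03 = $89.06
Social Security tax: cap not yet reached, full $2,968.55 is subject → $2,968.55 × 0.07 = $207.80
Vision insurance premium: $222.67
Employee stock purchase plan: $2,968.55 × 0.049 = $145.46
Total deductions = $215.22 + $172.18 + $242.63 + $387.17 + $29.69 + $89.06 + $207.80 + $222.67 + $145.46 = $1,711.88
Net pay = $2,968.55 − $1,711.88 = $1,256.67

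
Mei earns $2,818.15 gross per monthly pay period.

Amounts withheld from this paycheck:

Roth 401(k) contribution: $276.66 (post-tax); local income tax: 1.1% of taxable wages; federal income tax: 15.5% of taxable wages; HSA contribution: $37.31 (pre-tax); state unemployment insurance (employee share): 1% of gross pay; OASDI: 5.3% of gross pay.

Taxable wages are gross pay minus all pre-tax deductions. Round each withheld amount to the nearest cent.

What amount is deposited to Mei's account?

$1,865.02

HSA contribution: $37.31
Taxable wages = $2,818.15 − $37.31 = $2,780.84
Federal income tax: $2,780.84 × 0.155 = $431.03
Local income tax: $2,780.84 × 0.011 = $30.59
State unemployment insurance (employee share): $2,818.15 × 0.01 = $28.18
OASDI: $2,818.15 × 0.053 = $149.36
Roth 401(k) contribution: $276.66
Total deductions = $37.31 + $431.03 + $30.59 + $28.18 + $149.36 + $276.66 = $953.13
Net pay = $2,818.15 − $953.13 = $1,865.02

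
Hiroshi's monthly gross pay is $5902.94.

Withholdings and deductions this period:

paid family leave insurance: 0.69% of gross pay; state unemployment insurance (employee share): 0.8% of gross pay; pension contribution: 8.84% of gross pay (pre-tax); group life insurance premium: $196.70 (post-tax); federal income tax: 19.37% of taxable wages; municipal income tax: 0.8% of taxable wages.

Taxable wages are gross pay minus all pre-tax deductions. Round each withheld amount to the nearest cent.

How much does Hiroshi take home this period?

Pension contribution: $5902.94 × 0.0884 = $521.82
Taxable wages = $5902.94 − $521.82 = $5381.12
Federal income tax: $5381.12 × 0.1937 = $1042.32
Municipal income tax: $5381.12 × 0.008 = $43.05
Paid family leave insurance: $5902.94 × 0.0069 = $40.73
State unemployment insurance (employee share): $5902.94 × 0.008 = $47.22
Group life insurance premium: $196.70
Total deductions = $521.82 + $1042.32 + $43.05 + $40.73 + $47.22 + $196.70 = $1891.84
Net pay = $5902.94 − $1891.84 = $4011.10

$4011.10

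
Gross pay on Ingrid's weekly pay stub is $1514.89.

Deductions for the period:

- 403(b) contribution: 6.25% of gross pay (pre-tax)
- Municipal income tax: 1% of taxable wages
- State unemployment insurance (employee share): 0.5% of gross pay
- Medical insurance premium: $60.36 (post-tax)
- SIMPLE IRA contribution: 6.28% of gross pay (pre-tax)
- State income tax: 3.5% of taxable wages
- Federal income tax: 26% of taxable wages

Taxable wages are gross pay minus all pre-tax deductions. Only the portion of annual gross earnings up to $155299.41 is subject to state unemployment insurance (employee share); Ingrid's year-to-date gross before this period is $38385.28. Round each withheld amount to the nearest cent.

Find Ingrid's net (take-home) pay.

403(b) contribution: $1514.89 × 0.0625 = $94.68
SIMPLE IRA contribution: $1514.89 × 0.0628 = $95.14
Pre-tax total = $94.68 + $95.14 = $189.82
Taxable wages = $1514.89 − $189.82 = $1325.07
Federal income tax: $1325.07 × 0.26 = $344.52
State income tax: $1325.07 × 0.035 = $46.38
Municipal income tax: $1325.07 × 0.01 = $13.25
State unemployment insurance (employee share): cap not yet reached, full $1514.89 is subject → $1514.89 × 0.005 = $7.57
Medical insurance premium: $60.36
Total deductions = $94.68 + $95.14 + $344.52 + $46.38 + $13.25 + $7.57 + $60.36 = $661.90
Net pay = $1514.89 − $661.90 = $852.99

$852.99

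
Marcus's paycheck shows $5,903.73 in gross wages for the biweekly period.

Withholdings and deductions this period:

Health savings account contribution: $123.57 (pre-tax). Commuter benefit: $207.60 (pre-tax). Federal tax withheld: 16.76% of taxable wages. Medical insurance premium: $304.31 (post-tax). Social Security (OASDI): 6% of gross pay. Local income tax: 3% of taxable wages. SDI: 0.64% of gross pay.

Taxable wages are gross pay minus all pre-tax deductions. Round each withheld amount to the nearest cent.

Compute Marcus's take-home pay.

$3,775.11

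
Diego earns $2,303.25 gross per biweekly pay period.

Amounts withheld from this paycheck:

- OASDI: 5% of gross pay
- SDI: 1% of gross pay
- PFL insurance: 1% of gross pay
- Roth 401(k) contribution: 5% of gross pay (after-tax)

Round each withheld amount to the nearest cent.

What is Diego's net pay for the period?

$2,026.87

PFL insurance: $2,303.25 × 0.01 = $23.03
SDI: $2,303.25 × 0.01 = $23.03
OASDI: $2,303.25 × 0.05 = $115.16
Roth 401(k) contribution: $2,303.25 × 0.05 = $115.16
Total deductions = $23.03 + $23.03 + $115.16 + $115.16 = $276.38
Net pay = $2,303.25 − $276.38 = $2,026.87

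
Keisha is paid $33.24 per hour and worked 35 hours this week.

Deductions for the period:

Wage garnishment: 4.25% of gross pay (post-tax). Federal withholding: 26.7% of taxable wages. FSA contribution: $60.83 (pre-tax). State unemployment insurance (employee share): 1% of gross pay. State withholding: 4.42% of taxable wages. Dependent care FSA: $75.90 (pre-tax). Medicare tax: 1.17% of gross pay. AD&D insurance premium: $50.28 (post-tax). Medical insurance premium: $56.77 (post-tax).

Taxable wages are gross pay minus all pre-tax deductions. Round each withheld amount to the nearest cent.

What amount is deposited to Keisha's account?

Gross pay: 35 × $33.24 = $1,163.40
Dependent care FSA: $75.90
FSA contribution: $60.83
Pre-tax total = $75.90 + $60.83 = $136.73
Taxable wages = $1,163.40 − $136.73 = $1,026.67
Federal withholding: $1,026.67 × 0.267 = $274.12
State withholding: $1,026.67 × 0.0442 = $45.38
Medicare tax: $1,163.40 × 0.0117 = $13.61
State unemployment insurance (employee share): $1,163.40 × 0.01 = $11.63
AD&D insurance premium: $50.28
Wage garnishment: $1,163.40 × 0.0425 = $49.44
Medical insurance premium: $56.77
Total deductions = $75.90 + $60.83 + $274.12 + $45.38 + $13.61 + $11.63 + $50.28 + $49.44 + $56.77 = $637.96
Net pay = $1,163.40 − $637.96 = $525.44

$525.44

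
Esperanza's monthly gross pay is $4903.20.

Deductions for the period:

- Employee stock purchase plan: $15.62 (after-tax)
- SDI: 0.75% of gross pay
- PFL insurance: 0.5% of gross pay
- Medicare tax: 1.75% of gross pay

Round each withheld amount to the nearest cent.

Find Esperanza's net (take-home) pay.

PFL insurance: $4903.20 × 0.005 = $24.52
SDI: $4903.20 × 0.0075 = $36.77
Medicare tax: $4903.20 × 0.0175 = $85.81
Employee stock purchase plan: $15.62
Total deductions = $24.52 + $36.77 + $85.81 + $15.62 = $162.72
Net pay = $4903.20 − $162.72 = $4740.48

$4740.48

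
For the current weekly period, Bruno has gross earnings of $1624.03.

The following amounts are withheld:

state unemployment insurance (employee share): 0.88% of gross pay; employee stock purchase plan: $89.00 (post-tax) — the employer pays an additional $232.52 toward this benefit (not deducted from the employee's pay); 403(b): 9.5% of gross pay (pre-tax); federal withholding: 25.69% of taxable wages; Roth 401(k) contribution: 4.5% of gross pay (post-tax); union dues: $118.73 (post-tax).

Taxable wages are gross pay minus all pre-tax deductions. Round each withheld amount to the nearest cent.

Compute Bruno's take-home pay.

403(b): $1624.03 × 0.095 = $154.28
Taxable wages = $1624.03 − $154.28 = $1469.75
Federal withholding: $1469.75 × 0.2569 = $377.58
State unemployment insurance (employee share): $1624.03 × 0.0088 = $14.29
Union dues: $118.73
Employee stock purchase plan: $89.00
Roth 401(k) contribution: $1624.03 × 0.045 = $73.08
(Employer's $232.52 toward employee stock purchase plan is not withheld from the employee.)
Total deductions = $154.28 + $377.58 + $14.29 + $118.73 + $89.00 + $73.08 = $826.96
Net pay = $1624.03 − $826.96 = $797.07

$797.07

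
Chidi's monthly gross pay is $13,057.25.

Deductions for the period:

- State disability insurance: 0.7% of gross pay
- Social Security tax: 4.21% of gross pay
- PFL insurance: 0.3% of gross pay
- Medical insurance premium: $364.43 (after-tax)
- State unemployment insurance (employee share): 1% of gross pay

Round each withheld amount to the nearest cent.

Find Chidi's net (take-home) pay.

Social Security tax: $13,057.25 × 0.0421 = $549.71
PFL insurance: $13,057.25 × 0.003 = $39.17
State disability insurance: $13,057.25 × 0.007 = $91.40
State unemployment insurance (employee share): $13,057.25 × 0.01 = $130.57
Medical insurance premium: $364.43
Total deductions = $549.71 + $39.17 + $91.40 + $130.57 + $364.43 = $1,175.28
Net pay = $13,057.25 − $1,175.28 = $11,881.97

$11,881.97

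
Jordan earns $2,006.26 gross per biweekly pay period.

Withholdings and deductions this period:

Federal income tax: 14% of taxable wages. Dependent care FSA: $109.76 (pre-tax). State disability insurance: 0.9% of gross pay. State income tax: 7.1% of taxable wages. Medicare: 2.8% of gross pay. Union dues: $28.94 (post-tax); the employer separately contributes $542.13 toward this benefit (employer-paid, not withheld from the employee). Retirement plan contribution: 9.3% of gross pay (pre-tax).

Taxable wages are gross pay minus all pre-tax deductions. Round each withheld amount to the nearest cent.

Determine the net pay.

$1,245.95

Dependent care FSA: $109.76
Retirement plan contribution: $2,006.26 × 0.093 = $186.58
Pre-tax total = $109.76 + $186.58 = $296.34
Taxable wages = $2,006.26 − $296.34 = $1,709.92
State income tax: $1,709.92 × 0.071 = $121.40
Federal income tax: $1,709.92 × 0.14 = $239.39
Medicare: $2,006.26 × 0.028 = $56.18
State disability insurance: $2,006.26 × 0.009 = $18.06
Union dues: $28.94
(Employer's $542.13 toward union dues is not withheld from the employee.)
Total deductions = $109.76 + $186.58 + $121.40 + $239.39 + $56.18 + $18.06 + $28.94 = $760.31
Net pay = $2,006.26 − $760.31 = $1,245.95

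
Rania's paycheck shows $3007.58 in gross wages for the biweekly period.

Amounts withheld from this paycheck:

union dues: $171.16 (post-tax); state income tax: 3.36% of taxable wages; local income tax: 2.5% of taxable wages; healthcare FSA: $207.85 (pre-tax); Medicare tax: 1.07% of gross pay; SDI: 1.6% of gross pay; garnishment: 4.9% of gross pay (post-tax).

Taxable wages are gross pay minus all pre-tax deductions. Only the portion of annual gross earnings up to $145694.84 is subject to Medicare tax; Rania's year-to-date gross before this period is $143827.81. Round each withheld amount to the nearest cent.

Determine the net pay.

$2249.04

Healthcare FSA: $207.85
Taxable wages = $3007.58 − $207.85 = $2799.73
Local income tax: $2799.73 × 0.025 = $69.99
State income tax: $2799.73 × 0.0336 = $94.07
Medicare tax: only $145694.84 − $143827.81 = $1867.03 of this check is subject → $1867.03 × 0.0107 = $19.98
SDI: $3007.58 × 0.016 = $48.12
Garnishment: $3007.58 × 0.049 = $147.37
Union dues: $171.16
Total deductions = $207.85 + $69.99 + $94.07 + $19.98 + $48.12 + $147.37 + $171.16 = $758.54
Net pay = $3007.58 − $758.54 = $2249.04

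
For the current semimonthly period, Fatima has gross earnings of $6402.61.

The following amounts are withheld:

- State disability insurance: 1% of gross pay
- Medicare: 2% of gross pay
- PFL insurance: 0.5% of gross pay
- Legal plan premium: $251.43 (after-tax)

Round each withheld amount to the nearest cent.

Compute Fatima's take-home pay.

$5927.09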